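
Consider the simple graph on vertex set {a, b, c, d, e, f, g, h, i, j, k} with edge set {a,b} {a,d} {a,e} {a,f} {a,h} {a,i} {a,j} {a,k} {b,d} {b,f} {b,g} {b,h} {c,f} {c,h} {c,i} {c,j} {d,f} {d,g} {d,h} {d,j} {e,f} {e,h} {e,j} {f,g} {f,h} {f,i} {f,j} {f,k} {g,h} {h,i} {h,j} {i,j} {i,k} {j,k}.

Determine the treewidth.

4

A width-4 tree decomposition is:
Bags: B1 = {a, e, f, h, j}  B2 = {a, d, f, h, j}  B3 = {a, b, d, f, h}  B4 = {a, f, h, i, j}  B5 = {b, d, f, g, h}  B6 = {a, f, i, j, k}  B7 = {c, f, h, i, j}
Tree: B1–B2, B2–B3, B1–B4, B3–B5, B4–B6, B4–B7
Every bag has size at most 5, so the width is 5 − 1 = 4 and tw(G) ≤ 4. Conversely, {b, d, f, g, h} is a clique of size 5, and the vertices of any clique must share a bag in every tree decomposition; so some bag has ≥ 5 vertices and tw(G) ≥ 4. Combining the bounds, tw(G) = 4.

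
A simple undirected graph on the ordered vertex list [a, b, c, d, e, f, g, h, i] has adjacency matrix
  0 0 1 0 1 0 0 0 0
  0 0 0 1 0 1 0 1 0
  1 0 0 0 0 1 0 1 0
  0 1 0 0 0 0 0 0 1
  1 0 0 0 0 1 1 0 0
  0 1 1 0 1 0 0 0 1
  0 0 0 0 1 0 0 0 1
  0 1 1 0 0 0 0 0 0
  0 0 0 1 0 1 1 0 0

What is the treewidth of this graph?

3

A width-3 tree decomposition is:
Bags: B1 = {b, d, h, i}  B2 = {b, f, h, i}  B3 = {c, f, h, i}  B4 = {c, f, g, i}  B5 = {c, e, f, g}  B6 = {a, c, e, g}
Tree: B1–B2, B2–B3, B3–B4, B4–B5, B5–B6
Every bag has size at most 4, so the width is 4 − 1 = 3 and tw(G) ≤ 3. For the lower bound: the 4 vertex sets {b,d,h}, {i}, {f}, {a,c,e,g} are disjoint, each induces a connected subgraph, and every pair is joined by at least one edge of G. Contracting each set to a single vertex therefore yields K_{4} as a minor, and since treewidth is minor-monotone, tw(G) ≥ tw(K_{4}) = 3. The upper and lower bounds meet at 3, so that is the treewidth.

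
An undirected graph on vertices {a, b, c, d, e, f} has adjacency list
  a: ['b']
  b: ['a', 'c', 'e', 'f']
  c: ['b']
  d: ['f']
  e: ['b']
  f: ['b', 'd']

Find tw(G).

A width-1 tree decomposition is:
Bags: B1 = {b, f}  B2 = {d, f}  B3 = {b, e}  B4 = {b, c}  B5 = {a, b}
Tree: B1–B2, B1–B3, B3–B4, B4–B5
Each bag holds 2 vertices, so the decomposition has width 1, which upper-bounds the treewidth. G has an edge, so its treewidth is at least 1. Combining the bounds, tw(G) = 1.

1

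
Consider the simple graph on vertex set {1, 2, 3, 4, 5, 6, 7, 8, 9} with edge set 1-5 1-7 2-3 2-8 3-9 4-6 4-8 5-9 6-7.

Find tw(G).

A width-2 tree decomposition is:
Bags: B1 = {3, 5, 9}  B2 = {1, 3, 5}  B3 = {1, 3, 7}  B4 = {3, 6, 7}  B5 = {3, 4, 6}  B6 = {3, 4, 8}  B7 = {2, 3, 8}
Tree: B1–B2, B2–B3, B3–B4, B4–B5, B5–B6, B6–B7
Each bag holds 3 vertices, so the decomposition has width 2, which upper-bounds the treewidth. For the lower bound, G contains the cycle 3–9–5–1–7–6–4–8–2–3, so G is not a forest; only forests have treewidth ≤ 1, hence tw(G) ≥ 2. Combining the bounds, tw(G) = 2.

2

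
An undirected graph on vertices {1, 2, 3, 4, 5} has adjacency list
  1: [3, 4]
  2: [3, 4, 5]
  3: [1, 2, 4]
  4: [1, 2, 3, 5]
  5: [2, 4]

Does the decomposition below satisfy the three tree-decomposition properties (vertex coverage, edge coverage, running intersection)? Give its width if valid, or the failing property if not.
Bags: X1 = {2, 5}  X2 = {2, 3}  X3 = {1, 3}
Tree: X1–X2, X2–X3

No — vertex 4 appears in no bag.

A tree decomposition must satisfy three properties: every vertex lies in some bag; for every edge, both endpoints lie together in some bag; and for every vertex, the bags containing it form a connected subtree. Here vertex 4 appears in no bag, so the decomposition is invalid.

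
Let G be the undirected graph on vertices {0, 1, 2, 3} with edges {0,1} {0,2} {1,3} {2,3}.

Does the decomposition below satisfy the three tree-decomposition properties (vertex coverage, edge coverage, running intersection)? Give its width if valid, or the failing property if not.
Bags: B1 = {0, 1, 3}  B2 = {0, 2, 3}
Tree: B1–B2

Every vertex of G appears in some bag (union = {0, 1, 2, 3}); every edge is covered by a bag; and for each vertex v the set of bags containing v is connected in the bag tree. The decomposition is therefore valid. The largest bag has 3 vertices, so the width is 2.

Yes; width 2.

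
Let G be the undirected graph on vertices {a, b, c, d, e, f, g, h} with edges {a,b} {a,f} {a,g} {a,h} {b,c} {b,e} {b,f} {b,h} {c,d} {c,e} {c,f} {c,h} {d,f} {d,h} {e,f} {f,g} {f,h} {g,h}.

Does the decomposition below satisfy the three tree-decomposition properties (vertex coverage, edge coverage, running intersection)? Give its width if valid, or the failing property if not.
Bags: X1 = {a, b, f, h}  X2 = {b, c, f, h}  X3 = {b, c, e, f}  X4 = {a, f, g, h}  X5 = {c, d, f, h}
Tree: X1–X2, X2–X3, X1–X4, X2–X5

Yes; width 3.

Every vertex of G appears in some bag (union = {a, b, c, d, e, f, g, h}); every edge is covered by a bag; and for each vertex v the set of bags containing v is connected in the bag tree. The decomposition is therefore valid. The largest bag has 4 vertices, so the width is 3.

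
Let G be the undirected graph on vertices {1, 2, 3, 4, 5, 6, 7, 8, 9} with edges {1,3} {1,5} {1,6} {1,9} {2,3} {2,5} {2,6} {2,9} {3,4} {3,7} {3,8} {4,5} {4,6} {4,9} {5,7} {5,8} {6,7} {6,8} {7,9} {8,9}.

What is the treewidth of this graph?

4

A width-4 tree decomposition is:
Bags: B1 = {3, 5, 6, 7, 9}  B2 = {2, 3, 5, 6, 9}  B3 = {3, 4, 5, 6, 9}  B4 = {3, 5, 6, 8, 9}  B5 = {1, 3, 5, 6, 9}
Tree: B1–B2, B2–B3, B3–B4, B4–B5
Each bag holds 5 vertices, so the decomposition has width 4, which upper-bounds the treewidth. For the lower bound: the 5 vertex sets {5,7}, {2,6}, {4,9}, {3}, {8} are disjoint, each induces a connected subgraph, and every pair is joined by at least one edge of G. Contracting each set to a single vertex therefore yields K_{5} as a minor, and since treewidth is minor-monotone, tw(G) ≥ tw(K_{5}) = 4. The upper and lower bounds meet at 4, so that is the treewidth.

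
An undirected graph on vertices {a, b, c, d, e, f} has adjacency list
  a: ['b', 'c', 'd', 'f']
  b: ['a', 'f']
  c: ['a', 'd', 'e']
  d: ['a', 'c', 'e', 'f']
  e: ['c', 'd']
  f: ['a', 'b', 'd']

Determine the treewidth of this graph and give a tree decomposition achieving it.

Treewidth 2.
Bags: B1 = {a, c, d}  B2 = {c, d, e}  B3 = {a, d, f}  B4 = {a, b, f}
Tree: B1–B2, B1–B3, B3–B4

Every bag has size at most 3, so the width is 3 − 1 = 2 and tw(G) ≤ 2. Conversely, {c, d, e} is a clique of size 3, and the vertices of any clique must share a bag in every tree decomposition; so some bag has ≥ 3 vertices and tw(G) ≥ 2. Hence tw(G) = 2 exactly.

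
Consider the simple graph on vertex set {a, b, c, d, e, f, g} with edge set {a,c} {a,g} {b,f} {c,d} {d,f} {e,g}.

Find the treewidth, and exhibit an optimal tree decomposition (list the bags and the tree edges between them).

Treewidth 1.
One optimal decomposition is:
Bags: B1 = {e, g}  B2 = {a, g}  B3 = {a, c}  B4 = {c, d}  B5 = {d, f}  B6 = {b, f}
Tree: B1–B2, B2–B3, B3–B4, B4–B5, B5–B6

Each bag holds 2 vertices, so the decomposition has width 1, which upper-bounds the treewidth. Any graph with an edge has treewidth ≥ 1, and G has the edge e–g. Hence tw(G) = 1 exactly.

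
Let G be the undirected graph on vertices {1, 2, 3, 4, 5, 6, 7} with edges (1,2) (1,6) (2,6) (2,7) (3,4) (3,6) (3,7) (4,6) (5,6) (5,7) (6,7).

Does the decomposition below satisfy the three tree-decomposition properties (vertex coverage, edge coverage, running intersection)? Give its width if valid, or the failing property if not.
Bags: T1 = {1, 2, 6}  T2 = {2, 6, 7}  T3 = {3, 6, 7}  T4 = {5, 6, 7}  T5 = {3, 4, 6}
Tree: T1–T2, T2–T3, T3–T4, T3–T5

Yes; width 2.

Checking the three conditions: (i) the bags cover all of {1, 2, 3, 4, 5, 6, 7}; (ii) for each edge, some bag contains both endpoints; (iii) the bags containing any fixed vertex form a subtree. All hold, so the decomposition is valid with width 3 − 1 = 2.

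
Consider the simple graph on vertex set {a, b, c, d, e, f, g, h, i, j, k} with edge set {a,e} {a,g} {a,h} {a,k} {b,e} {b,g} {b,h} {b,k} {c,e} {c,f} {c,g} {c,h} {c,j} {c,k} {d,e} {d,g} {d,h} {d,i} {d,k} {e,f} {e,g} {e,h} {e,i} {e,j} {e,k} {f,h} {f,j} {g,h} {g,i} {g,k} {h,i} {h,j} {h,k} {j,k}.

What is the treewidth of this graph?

4

A width-4 tree decomposition is:
Bags: B1 = {d, e, g, h, k}  B2 = {c, e, g, h, k}  B3 = {a, e, g, h, k}  B4 = {c, e, h, j, k}  B5 = {d, e, g, h, i}  B6 = {c, e, f, h, j}  B7 = {b, e, g, h, k}
Tree: B1–B2, B2–B3, B2–B4, B1–B5, B4–B6, B2–B7
Each bag holds 5 vertices, so the decomposition has width 4, which upper-bounds the treewidth. For the lower bound, the 5 vertices {d, e, g, h, k} are pairwise adjacent, and any tree decomposition puts a clique entirely inside one bag — forcing width ≥ 4. Combining the bounds, tw(G) = 4.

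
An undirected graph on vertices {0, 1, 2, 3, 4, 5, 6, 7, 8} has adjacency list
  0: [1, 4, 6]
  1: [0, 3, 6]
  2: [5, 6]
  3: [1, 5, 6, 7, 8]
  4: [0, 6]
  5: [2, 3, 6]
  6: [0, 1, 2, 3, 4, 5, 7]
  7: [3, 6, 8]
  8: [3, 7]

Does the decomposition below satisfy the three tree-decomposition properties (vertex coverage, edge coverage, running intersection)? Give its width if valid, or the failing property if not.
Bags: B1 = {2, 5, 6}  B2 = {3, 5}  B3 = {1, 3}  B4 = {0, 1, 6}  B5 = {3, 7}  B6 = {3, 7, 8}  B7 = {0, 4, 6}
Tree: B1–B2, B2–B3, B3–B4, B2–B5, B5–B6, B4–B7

A tree decomposition must satisfy three properties: every vertex lies in some bag; for every edge, both endpoints lie together in some bag; and for every vertex, the bags containing it form a connected subtree. Here edge (6,3) lies in no bag, so the decomposition is invalid.

No — edge (6,3) lies in no bag.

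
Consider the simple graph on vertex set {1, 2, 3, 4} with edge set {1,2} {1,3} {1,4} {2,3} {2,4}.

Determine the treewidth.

A width-2 tree decomposition is:
Bags: B1 = {1, 2, 4}  B2 = {1, 2, 3}
Tree: B1–B2
Each bag holds 3 vertices, so the decomposition has width 2, which upper-bounds the treewidth. For the lower bound, the 3 vertices {1, 2, 3} are pairwise adjacent, and any tree decomposition puts a clique entirely inside one bag — forcing width ≥ 2. Hence tw(G) = 2 exactly.

2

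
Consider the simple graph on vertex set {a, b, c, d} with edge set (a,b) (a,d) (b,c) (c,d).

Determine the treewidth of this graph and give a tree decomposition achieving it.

Every bag has size at most 3, so the width is 3 − 1 = 2 and tw(G) ≤ 2. For the lower bound, G contains the cycle a–d–c–b–a, so G is not a forest; only forests have treewidth ≤ 1, hence tw(G) ≥ 2. Therefore the treewidth is 2.

Treewidth 2.
One optimal decomposition is:
Bags: B1 = {a, c, d}  B2 = {a, b, c}
Tree: B1–B2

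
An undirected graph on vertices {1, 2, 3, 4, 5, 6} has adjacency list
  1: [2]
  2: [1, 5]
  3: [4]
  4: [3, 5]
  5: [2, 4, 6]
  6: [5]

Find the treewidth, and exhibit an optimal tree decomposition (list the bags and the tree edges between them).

Treewidth 1.
Bags: B1 = {2, 5}  B2 = {4, 5}  B3 = {1, 2}  B4 = {3, 4}  B5 = {5, 6}
Tree: B1–B2, B1–B3, B2–B4, B1–B5

Every bag has size at most 2, so the width is 2 − 1 = 1 and tw(G) ≤ 1. Since G has at least one edge (e.g. 2–5), it is not an edgeless graph, so tw(G) ≥ 1. Combining the bounds, tw(G) = 1.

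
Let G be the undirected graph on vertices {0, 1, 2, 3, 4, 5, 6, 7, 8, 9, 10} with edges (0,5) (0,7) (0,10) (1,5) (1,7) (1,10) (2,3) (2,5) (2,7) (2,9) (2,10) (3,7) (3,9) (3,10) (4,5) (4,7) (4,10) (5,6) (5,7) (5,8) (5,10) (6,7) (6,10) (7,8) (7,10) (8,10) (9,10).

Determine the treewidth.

A width-3 tree decomposition is:
Bags: B1 = {5, 6, 7, 10}  B2 = {4, 5, 7, 10}  B3 = {2, 5, 7, 10}  B4 = {0, 5, 7, 10}  B5 = {2, 3, 7, 10}  B6 = {1, 5, 7, 10}  B7 = {5, 7, 8, 10}  B8 = {2, 3, 9, 10}
Tree: B1–B2, B2–B3, B1–B4, B3–B5, B2–B6, B3–B7, B5–B8
Each bag holds 4 vertices, so the decomposition has width 3, which upper-bounds the treewidth. On the other hand G contains the 4-clique {2, 3, 9, 10}. A clique must lie in a single bag of any decomposition, so no decomposition can have width below 3. Hence tw(G) = 3 exactly.

3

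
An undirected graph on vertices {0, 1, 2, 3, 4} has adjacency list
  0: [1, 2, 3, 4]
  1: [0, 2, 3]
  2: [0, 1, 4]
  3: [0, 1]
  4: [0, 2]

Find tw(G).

2

A width-2 tree decomposition is:
Bags: B1 = {0, 1, 2}  B2 = {0, 2, 4}  B3 = {0, 1, 3}
Tree: B1–B2, B1–B3
The largest bag has 3 vertices, giving width 2; this decomposition certifies tw(G) ≤ 2. For the lower bound, the 3 vertices {0, 1, 2} are pairwise adjacent, and any tree decomposition puts a clique entirely inside one bag — forcing width ≥ 2. Therefore the treewidth is 2.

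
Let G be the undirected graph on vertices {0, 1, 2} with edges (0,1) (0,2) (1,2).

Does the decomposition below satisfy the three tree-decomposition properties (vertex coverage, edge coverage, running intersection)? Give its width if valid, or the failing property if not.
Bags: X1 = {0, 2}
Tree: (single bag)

No — vertex 1 appears in no bag.

A tree decomposition must satisfy three properties: every vertex lies in some bag; for every edge, both endpoints lie together in some bag; and for every vertex, the bags containing it form a connected subtree. Here vertex 1 appears in no bag, so the decomposition is invalid.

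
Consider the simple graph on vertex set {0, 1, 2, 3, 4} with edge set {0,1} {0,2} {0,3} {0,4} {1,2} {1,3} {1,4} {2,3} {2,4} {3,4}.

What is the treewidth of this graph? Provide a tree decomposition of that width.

Treewidth 4.
Bags: B1 = {0, 1, 2, 3, 4}
Tree: (single bag)

A single bag containing all 5 vertices is trivially a valid decomposition of width 4. On the other hand G contains the 5-clique {0, 1, 2, 3, 4}. A clique must lie in a single bag of any decomposition, so no decomposition can have width below 4. The upper and lower bounds meet at 4, so that is the treewidth.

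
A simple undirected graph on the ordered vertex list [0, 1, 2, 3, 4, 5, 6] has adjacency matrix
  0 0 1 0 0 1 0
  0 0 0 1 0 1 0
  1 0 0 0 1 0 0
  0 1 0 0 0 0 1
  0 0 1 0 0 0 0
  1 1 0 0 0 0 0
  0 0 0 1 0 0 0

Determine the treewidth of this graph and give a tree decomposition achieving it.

The largest bag has 2 vertices, giving width 1; this decomposition certifies tw(G) ≤ 1. G has an edge, so its treewidth is at least 1. Hence tw(G) = 1 exactly.

Treewidth 1.
One such decomposition:
Bags: B1 = {1, 3}  B2 = {1, 5}  B3 = {3, 6}  B4 = {0, 5}  B5 = {0, 2}  B6 = {2, 4}
Tree: B1–B2, B1–B3, B2–B4, B4–B5, B5–B6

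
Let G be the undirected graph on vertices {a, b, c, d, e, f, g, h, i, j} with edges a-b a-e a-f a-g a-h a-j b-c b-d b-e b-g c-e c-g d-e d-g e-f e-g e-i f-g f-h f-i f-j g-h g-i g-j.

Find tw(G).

3

A width-3 tree decomposition is:
Bags: B1 = {a, b, e, g}  B2 = {a, e, f, g}  B3 = {a, f, g, j}  B4 = {a, f, g, h}  B5 = {b, d, e, g}  B6 = {e, f, g, i}  B7 = {b, c, e, g}
Tree: B1–B2, B2–B3, B2–B4, B1–B5, B2–B6, B1–B7
Each bag holds 4 vertices, so the decomposition has width 3, which upper-bounds the treewidth. Conversely, {a, f, g, j} is a clique of size 4, and the vertices of any clique must share a bag in every tree decomposition; so some bag has ≥ 4 vertices and tw(G) ≥ 3. Hence tw(G) = 3 exactly.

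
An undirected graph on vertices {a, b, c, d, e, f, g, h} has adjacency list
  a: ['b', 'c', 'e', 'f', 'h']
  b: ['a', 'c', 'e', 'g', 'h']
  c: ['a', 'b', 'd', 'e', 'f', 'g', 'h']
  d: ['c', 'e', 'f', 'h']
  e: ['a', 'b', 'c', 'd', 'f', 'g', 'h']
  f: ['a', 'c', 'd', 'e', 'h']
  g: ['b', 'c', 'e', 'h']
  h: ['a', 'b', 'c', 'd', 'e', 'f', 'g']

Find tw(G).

A width-4 tree decomposition is:
Bags: B1 = {b, c, e, g, h}  B2 = {a, b, c, e, h}  B3 = {a, c, e, f, h}  B4 = {c, d, e, f, h}
Tree: B1–B2, B2–B3, B3–B4
Every bag has size at most 5, so the width is 5 − 1 = 4 and tw(G) ≤ 4. Conversely, {b, c, e, g, h} is a clique of size 5, and the vertices of any clique must share a bag in every tree decomposition; so some bag has ≥ 5 vertices and tw(G) ≥ 4. The upper and lower bounds meet at 4, so that is the treewidth.

4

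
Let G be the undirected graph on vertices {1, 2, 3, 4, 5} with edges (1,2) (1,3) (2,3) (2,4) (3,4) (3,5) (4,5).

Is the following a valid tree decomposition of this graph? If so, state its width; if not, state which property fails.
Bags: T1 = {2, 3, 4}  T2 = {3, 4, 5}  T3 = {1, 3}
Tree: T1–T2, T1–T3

No — edge (2,1) lies in no bag.

A tree decomposition must satisfy three properties: every vertex lies in some bag; for every edge, both endpoints lie together in some bag; and for every vertex, the bags containing it form a connected subtree. Here edge (2,1) lies in no bag, so the decomposition is invalid.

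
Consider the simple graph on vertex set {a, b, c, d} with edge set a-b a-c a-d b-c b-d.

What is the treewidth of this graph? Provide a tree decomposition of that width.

Treewidth 2.
One such decomposition:
Bags: B1 = {a, b, d}  B2 = {a, b, c}
Tree: B1–B2

Each bag holds 3 vertices, so the decomposition has width 2, which upper-bounds the treewidth. For the lower bound, the 3 vertices {a, b, d} are pairwise adjacent, and any tree decomposition puts a clique entirely inside one bag — forcing width ≥ 2. Therefore the treewidth is 2.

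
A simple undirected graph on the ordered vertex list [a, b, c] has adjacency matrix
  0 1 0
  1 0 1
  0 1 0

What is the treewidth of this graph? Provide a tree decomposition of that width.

Each bag holds 2 vertices, so the decomposition has width 1, which upper-bounds the treewidth. Since G has at least one edge (e.g. c–b), it is not an edgeless graph, so tw(G) ≥ 1. The upper and lower bounds meet at 1, so that is the treewidth.

Treewidth 1.
Bags: B1 = {b, c}  B2 = {a, b}
Tree: B1–B2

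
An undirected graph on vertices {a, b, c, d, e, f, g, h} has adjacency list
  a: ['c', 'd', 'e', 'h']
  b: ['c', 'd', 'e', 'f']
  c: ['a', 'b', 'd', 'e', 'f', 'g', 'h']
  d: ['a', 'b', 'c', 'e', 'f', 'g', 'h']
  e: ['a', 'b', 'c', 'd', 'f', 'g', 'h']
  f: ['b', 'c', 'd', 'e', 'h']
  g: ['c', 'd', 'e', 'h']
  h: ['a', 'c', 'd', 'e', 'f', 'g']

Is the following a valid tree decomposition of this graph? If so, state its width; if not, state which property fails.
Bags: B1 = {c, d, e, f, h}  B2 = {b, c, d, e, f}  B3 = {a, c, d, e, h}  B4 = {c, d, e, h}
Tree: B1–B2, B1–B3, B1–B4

No — vertex g appears in no bag.

A tree decomposition must satisfy three properties: every vertex lies in some bag; for every edge, both endpoints lie together in some bag; and for every vertex, the bags containing it form a connected subtree. Here vertex g appears in no bag, so the decomposition is invalid.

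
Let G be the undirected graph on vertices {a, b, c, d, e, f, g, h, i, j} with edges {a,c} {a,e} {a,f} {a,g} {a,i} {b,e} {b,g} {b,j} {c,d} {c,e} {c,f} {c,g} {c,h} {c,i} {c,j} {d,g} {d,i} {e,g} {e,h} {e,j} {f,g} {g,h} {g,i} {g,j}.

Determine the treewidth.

3

A width-3 tree decomposition is:
Bags: B1 = {c, e, g, j}  B2 = {a, c, e, g}  B3 = {a, c, f, g}  B4 = {b, e, g, j}  B5 = {c, e, g, h}  B6 = {a, c, g, i}  B7 = {c, d, g, i}
Tree: B1–B2, B2–B3, B1–B4, B2–B5, B3–B6, B6–B7
Every bag has size at most 4, so the width is 4 − 1 = 3 and tw(G) ≤ 3. On the other hand G contains the 4-clique {c, d, g, i}. A clique must lie in a single bag of any decomposition, so no decomposition can have width below 3. Combining the bounds, tw(G) = 3.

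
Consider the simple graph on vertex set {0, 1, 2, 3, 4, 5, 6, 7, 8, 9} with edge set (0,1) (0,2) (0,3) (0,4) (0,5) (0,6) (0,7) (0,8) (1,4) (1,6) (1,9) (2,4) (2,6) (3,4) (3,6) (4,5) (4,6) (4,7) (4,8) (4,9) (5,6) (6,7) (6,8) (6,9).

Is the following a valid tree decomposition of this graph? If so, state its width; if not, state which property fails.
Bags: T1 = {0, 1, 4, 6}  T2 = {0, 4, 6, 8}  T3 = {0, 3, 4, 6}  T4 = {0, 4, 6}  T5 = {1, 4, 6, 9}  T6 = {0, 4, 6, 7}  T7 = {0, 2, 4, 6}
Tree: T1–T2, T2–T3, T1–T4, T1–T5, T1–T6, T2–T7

No — vertex 5 appears in no bag.

A tree decomposition must satisfy three properties: every vertex lies in some bag; for every edge, both endpoints lie together in some bag; and for every vertex, the bags containing it form a connected subtree. Here vertex 5 appears in no bag, so the decomposition is invalid.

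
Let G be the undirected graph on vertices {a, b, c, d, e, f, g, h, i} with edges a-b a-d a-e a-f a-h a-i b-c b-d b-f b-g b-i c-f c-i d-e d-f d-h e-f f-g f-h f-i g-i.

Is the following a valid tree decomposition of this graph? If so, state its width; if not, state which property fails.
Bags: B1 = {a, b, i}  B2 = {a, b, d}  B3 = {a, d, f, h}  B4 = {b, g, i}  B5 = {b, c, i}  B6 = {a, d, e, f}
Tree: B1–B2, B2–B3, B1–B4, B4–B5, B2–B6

No — edge (f,i) lies in no bag.

A tree decomposition must satisfy three properties: every vertex lies in some bag; for every edge, both endpoints lie together in some bag; and for every vertex, the bags containing it form a connected subtree. Here edge (f,i) lies in no bag, so the decomposition is invalid.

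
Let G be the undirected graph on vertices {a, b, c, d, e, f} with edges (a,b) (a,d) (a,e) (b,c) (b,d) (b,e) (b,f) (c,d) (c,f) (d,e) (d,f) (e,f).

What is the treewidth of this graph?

3

A width-3 tree decomposition is:
Bags: B1 = {b, d, e, f}  B2 = {b, c, d, f}  B3 = {a, b, d, e}
Tree: B1–B2, B1–B3
Every bag has size at most 4, so the width is 4 − 1 = 3 and tw(G) ≤ 3. On the other hand G contains the 4-clique {a, b, d, e}. A clique must lie in a single bag of any decomposition, so no decomposition can have width below 3. The upper and lower bounds meet at 3, so that is the treewidth.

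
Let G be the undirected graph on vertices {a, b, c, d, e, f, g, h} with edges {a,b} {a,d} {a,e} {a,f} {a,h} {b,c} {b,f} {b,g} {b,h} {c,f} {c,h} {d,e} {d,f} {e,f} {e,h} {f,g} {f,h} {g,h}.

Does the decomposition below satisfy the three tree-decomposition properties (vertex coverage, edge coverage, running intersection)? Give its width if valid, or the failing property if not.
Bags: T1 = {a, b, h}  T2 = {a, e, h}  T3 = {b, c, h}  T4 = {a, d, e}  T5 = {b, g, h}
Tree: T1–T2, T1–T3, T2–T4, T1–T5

No — vertex f appears in no bag.

A tree decomposition must satisfy three properties: every vertex lies in some bag; for every edge, both endpoints lie together in some bag; and for every vertex, the bags containing it form a connected subtree. Here vertex f appears in no bag, so the decomposition is invalid.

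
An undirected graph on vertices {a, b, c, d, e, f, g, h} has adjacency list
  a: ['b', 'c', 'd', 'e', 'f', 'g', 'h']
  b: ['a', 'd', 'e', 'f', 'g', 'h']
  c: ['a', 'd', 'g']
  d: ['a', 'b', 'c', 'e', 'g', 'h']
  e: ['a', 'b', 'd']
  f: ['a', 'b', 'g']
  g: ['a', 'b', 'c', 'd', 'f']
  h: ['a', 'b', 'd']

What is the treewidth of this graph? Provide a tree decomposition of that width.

Each bag holds 4 vertices, so the decomposition has width 3, which upper-bounds the treewidth. Conversely, {a, c, d, g} is a clique of size 4, and the vertices of any clique must share a bag in every tree decomposition; so some bag has ≥ 4 vertices and tw(G) ≥ 3. Combining the bounds, tw(G) = 3.

Treewidth 3.
Bags: B1 = {a, b, d, e}  B2 = {a, b, d, g}  B3 = {a, c, d, g}  B4 = {a, b, f, g}  B5 = {a, b, d, h}
Tree: B1–B2, B2–B3, B2–B4, B2–B5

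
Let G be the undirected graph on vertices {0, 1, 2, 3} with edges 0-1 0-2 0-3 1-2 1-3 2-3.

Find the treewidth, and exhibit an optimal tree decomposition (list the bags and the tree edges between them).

Treewidth 3.
One such decomposition:
Bags: B1 = {0, 1, 2, 3}
Tree: (single bag)

A single bag containing all 4 vertices is trivially a valid decomposition of width 3. For the lower bound, the 4 vertices {0, 1, 2, 3} are pairwise adjacent, and any tree decomposition puts a clique entirely inside one bag — forcing width ≥ 3. Combining the bounds, tw(G) = 3.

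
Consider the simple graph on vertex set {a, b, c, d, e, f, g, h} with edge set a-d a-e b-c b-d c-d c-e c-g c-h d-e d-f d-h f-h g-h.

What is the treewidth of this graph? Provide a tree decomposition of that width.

Treewidth 2.
One such decomposition:
Bags: B1 = {c, g, h}  B2 = {c, d, h}  B3 = {d, f, h}  B4 = {c, d, e}  B5 = {a, d, e}  B6 = {b, c, d}
Tree: B1–B2, B2–B3, B2–B4, B4–B5, B4–B6

Every bag has size at most 3, so the width is 3 − 1 = 2 and tw(G) ≤ 2. For the lower bound, the 3 vertices {a, d, e} are pairwise adjacent, and any tree decomposition puts a clique entirely inside one bag — forcing width ≥ 2. The upper and lower bounds meet at 2, so that is the treewidth.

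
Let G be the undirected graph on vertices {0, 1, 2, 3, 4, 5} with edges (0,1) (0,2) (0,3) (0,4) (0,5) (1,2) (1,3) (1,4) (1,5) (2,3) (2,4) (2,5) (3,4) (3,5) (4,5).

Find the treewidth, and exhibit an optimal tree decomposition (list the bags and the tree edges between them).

Treewidth 5.
One optimal decomposition is:
Bags: B1 = {0, 1, 2, 3, 4, 5}
Tree: (single bag)

With just one bag of size 6, the width is 6 − 1 = 5, so tw(G) ≤ 5. For the lower bound, the 6 vertices {0, 1, 2, 3, 4, 5} are pairwise adjacent, and any tree decomposition puts a clique entirely inside one bag — forcing width ≥ 5. The upper and lower bounds meet at 5, so that is the treewidth.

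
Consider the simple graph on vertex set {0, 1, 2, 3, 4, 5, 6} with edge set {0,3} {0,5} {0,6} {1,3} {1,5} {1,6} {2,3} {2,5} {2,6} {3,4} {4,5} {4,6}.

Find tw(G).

3

A width-3 tree decomposition is:
Bags: B1 = {2, 3, 5, 6}  B2 = {1, 3, 5, 6}  B3 = {0, 3, 5, 6}  B4 = {3, 4, 5, 6}
Tree: B1–B2, B2–B3, B3–B4
The largest bag has 4 vertices, giving width 3; this decomposition certifies tw(G) ≤ 3. For the lower bound: the 4 vertex sets {2,5}, {1,3}, {6}, {0} are disjoint, each induces a connected subgraph, and every pair is joined by at least one edge of G. Contracting each set to a single vertex therefore yields K_{4} as a minor, and since treewidth is minor-monotone, tw(G) ≥ tw(K_{4}) = 3. The upper and lower bounds meet at 3, so that is the treewidth.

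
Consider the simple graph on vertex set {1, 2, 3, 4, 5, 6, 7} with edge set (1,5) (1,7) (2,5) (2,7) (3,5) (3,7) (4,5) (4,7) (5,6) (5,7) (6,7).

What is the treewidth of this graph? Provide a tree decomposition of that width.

Every bag has size at most 3, so the width is 3 − 1 = 2 and tw(G) ≤ 2. For the lower bound, the 3 vertices {1, 5, 7} are pairwise adjacent, and any tree decomposition puts a clique entirely inside one bag — forcing width ≥ 2. Combining the bounds, tw(G) = 2.

Treewidth 2.
One such decomposition:
Bags: B1 = {4, 5, 7}  B2 = {2, 5, 7}  B3 = {5, 6, 7}  B4 = {1, 5, 7}  B5 = {3, 5, 7}
Tree: B1–B2, B2–B3, B3–B4, B3–B5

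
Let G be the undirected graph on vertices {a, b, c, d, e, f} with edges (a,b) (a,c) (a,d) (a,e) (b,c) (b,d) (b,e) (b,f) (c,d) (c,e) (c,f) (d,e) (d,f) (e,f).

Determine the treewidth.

4

A width-4 tree decomposition is:
Bags: B1 = {b, c, d, e, f}  B2 = {a, b, c, d, e}
Tree: B1–B2
Each bag holds 5 vertices, so the decomposition has width 4, which upper-bounds the treewidth. Conversely, {b, c, d, e, f} is a clique of size 5, and the vertices of any clique must share a bag in every tree decomposition; so some bag has ≥ 5 vertices and tw(G) ≥ 4. The upper and lower bounds meet at 4, so that is the treewidth.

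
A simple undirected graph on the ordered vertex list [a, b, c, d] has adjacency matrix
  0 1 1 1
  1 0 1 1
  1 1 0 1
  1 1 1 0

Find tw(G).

A width-3 tree decomposition is:
Bags: B1 = {a, b, c, d}
Tree: (single bag)
With just one bag of size 4, the width is 4 − 1 = 3, so tw(G) ≤ 3. On the other hand G contains the 4-clique {a, b, c, d}. A clique must lie in a single bag of any decomposition, so no decomposition can have width below 3. The upper and lower bounds meet at 3, so that is the treewidth.

3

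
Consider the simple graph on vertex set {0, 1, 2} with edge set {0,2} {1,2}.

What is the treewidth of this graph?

1

A width-1 tree decomposition is:
Bags: B1 = {0, 2}  B2 = {1, 2}
Tree: B1–B2
Every bag has size at most 2, so the width is 2 − 1 = 1 and tw(G) ≤ 1. Any graph with an edge has treewidth ≥ 1, and G has the edge 0–2. The upper and lower bounds meet at 1, so that is the treewidth.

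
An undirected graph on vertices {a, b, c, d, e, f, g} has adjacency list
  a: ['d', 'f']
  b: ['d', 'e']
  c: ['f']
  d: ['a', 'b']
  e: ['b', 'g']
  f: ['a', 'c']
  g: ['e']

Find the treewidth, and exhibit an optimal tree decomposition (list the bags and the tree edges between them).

Treewidth 1.
One such decomposition:
Bags: B1 = {c, f}  B2 = {a, f}  B3 = {a, d}  B4 = {b, d}  B5 = {b, e}  B6 = {e, g}
Tree: B1–B2, B2–B3, B3–B4, B4–B5, B5–B6

Each bag holds 2 vertices, so the decomposition has width 1, which upper-bounds the treewidth. Since G has at least one edge (e.g. c–f), it is not an edgeless graph, so tw(G) ≥ 1. Therefore the treewidth is 1.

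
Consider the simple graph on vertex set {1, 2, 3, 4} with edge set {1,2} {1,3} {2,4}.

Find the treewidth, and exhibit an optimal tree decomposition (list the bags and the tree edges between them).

Treewidth 1.
One optimal decomposition is:
Bags: B1 = {1, 3}  B2 = {1, 2}  B3 = {2, 4}
Tree: B1–B2, B2–B3

Each bag holds 2 vertices, so the decomposition has width 1, which upper-bounds the treewidth. Since G has at least one edge (e.g. 3–1), it is not an edgeless graph, so tw(G) ≥ 1. Therefore the treewidth is 1.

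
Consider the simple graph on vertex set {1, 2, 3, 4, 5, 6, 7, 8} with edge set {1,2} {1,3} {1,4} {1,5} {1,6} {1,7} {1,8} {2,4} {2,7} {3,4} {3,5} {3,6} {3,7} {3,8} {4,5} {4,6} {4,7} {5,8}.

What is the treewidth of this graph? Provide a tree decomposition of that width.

Each bag holds 4 vertices, so the decomposition has width 3, which upper-bounds the treewidth. For the lower bound, the 4 vertices {1, 2, 4, 7} are pairwise adjacent, and any tree decomposition puts a clique entirely inside one bag — forcing width ≥ 3. Hence tw(G) = 3 exactly.

Treewidth 3.
Bags: B1 = {1, 2, 4, 7}  B2 = {1, 3, 4, 7}  B3 = {1, 3, 4, 5}  B4 = {1, 3, 5, 8}  B5 = {1, 3, 4, 6}
Tree: B1–B2, B2–B3, B3–B4, B3–B5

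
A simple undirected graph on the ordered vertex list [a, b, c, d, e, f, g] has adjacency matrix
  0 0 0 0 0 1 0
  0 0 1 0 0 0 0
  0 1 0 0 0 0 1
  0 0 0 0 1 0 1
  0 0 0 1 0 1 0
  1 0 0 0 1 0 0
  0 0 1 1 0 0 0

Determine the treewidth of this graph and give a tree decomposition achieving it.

Treewidth 1.
Bags: B1 = {b, c}  B2 = {c, g}  B3 = {d, g}  B4 = {d, e}  B5 = {e, f}  B6 = {a, f}
Tree: B1–B2, B2–B3, B3–B4, B4–B5, B5–B6

Each bag holds 2 vertices, so the decomposition has width 1, which upper-bounds the treewidth. G has an edge, so its treewidth is at least 1. Combining the bounds, tw(G) = 1.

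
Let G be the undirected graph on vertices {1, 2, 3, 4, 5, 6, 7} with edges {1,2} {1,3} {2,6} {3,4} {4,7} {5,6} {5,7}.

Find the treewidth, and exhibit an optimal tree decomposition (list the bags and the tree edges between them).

Treewidth 2.
One optimal decomposition is:
Bags: B1 = {4, 5, 7}  B2 = {3, 4, 5}  B3 = {1, 3, 5}  B4 = {1, 2, 5}  B5 = {2, 5, 6}
Tree: B1–B2, B2–B3, B3–B4, B4–B5

Every bag has size at most 3, so the width is 3 − 1 = 2 and tw(G) ≤ 2. Since 5–7–4–3–1–2–6–5 is a cycle in G, G is not acyclic. Forests are exactly the graphs of treewidth ≤ 1, so tw(G) ≥ 2. The upper and lower bounds meet at 2, so that is the treewidth.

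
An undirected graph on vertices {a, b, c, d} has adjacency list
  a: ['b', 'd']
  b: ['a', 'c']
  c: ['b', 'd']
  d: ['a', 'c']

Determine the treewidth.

A width-2 tree decomposition is:
Bags: B1 = {a, b, c}  B2 = {a, c, d}
Tree: B1–B2
Every bag has size at most 3, so the width is 3 − 1 = 2 and tw(G) ≤ 2. For the lower bound, G contains the cycle c–b–a–d–c, so G is not a forest; only forests have treewidth ≤ 1, hence tw(G) ≥ 2. Therefore the treewidth is 2.

2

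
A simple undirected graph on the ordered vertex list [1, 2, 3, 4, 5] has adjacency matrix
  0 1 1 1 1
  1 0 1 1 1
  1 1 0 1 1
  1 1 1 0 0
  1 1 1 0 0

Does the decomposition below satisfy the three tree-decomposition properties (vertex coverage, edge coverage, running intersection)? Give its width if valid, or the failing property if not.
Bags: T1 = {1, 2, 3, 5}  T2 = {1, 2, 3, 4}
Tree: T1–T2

Yes; width 3.

Every vertex of G appears in some bag (union = {1, 2, 3, 4, 5}); every edge is covered by a bag; and for each vertex v the set of bags containing v is connected in the bag tree. The decomposition is therefore valid. The largest bag has 4 vertices, so the width is 3.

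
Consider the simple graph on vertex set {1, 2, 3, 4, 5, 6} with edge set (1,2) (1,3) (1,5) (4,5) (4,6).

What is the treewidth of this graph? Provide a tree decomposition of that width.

Treewidth 1.
Bags: B1 = {1, 3}  B2 = {1, 5}  B3 = {4, 5}  B4 = {4, 6}  B5 = {1, 2}
Tree: B1–B2, B2–B3, B3–B4, B1–B5

The largest bag has 2 vertices, giving width 1; this decomposition certifies tw(G) ≤ 1. Any graph with an edge has treewidth ≥ 1, and G has the edge 1–3. Combining the bounds, tw(G) = 1.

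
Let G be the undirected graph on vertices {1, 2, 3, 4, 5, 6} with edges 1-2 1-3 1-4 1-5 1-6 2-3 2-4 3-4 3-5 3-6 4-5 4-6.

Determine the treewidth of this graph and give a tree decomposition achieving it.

Treewidth 3.
One optimal decomposition is:
Bags: B1 = {1, 3, 4, 5}  B2 = {1, 3, 4, 6}  B3 = {1, 2, 3, 4}
Tree: B1–B2, B2–B3

Each bag holds 4 vertices, so the decomposition has width 3, which upper-bounds the treewidth. For the lower bound, the 4 vertices {1, 2, 3, 4} are pairwise adjacent, and any tree decomposition puts a clique entirely inside one bag — forcing width ≥ 3. Hence tw(G) = 3 exactly.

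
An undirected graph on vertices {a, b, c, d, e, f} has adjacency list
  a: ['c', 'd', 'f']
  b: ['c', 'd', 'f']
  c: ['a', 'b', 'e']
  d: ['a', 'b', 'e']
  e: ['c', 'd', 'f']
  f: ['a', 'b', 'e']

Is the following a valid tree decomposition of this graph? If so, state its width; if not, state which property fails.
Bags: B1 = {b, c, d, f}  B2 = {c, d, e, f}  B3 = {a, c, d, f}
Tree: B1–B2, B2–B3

Every vertex of G appears in some bag (union = {a, b, c, d, e, f}); every edge is covered by a bag; and for each vertex v the set of bags containing v is connected in the bag tree. The decomposition is therefore valid. The largest bag has 4 vertices, so the width is 3.

Yes; width 3.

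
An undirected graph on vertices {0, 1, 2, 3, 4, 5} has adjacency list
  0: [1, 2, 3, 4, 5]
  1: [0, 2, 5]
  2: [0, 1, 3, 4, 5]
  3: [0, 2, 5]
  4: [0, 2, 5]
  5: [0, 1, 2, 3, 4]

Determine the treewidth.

A width-3 tree decomposition is:
Bags: B1 = {0, 2, 3, 5}  B2 = {0, 2, 4, 5}  B3 = {0, 1, 2, 5}
Tree: B1–B2, B1–B3
Each bag holds 4 vertices, so the decomposition has width 3, which upper-bounds the treewidth. For the lower bound, the 4 vertices {0, 1, 2, 5} are pairwise adjacent, and any tree decomposition puts a clique entirely inside one bag — forcing width ≥ 3. The upper and lower bounds meet at 3, so that is the treewidth.

3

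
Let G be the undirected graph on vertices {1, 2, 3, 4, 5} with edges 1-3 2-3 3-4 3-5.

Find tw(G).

1

A width-1 tree decomposition is:
Bags: B1 = {1, 3}  B2 = {3, 5}  B3 = {2, 3}  B4 = {3, 4}
Tree: B1–B2, B2–B3, B3–B4
Each bag holds 2 vertices, so the decomposition has width 1, which upper-bounds the treewidth. Any graph with an edge has treewidth ≥ 1, and G has the edge 1–3. Hence tw(G) = 1 exactly.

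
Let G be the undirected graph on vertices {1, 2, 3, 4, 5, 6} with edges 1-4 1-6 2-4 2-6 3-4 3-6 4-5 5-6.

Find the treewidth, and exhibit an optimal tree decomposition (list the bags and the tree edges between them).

Every bag has size at most 3, so the width is 3 − 1 = 2 and tw(G) ≤ 2. Since 6–1–4–2–6 is a cycle in G, G is not acyclic. Forests are exactly the graphs of treewidth ≤ 1, so tw(G) ≥ 2. Hence tw(G) = 2 exactly.

Treewidth 2.
Bags: B1 = {1, 4, 6}  B2 = {2, 4, 6}  B3 = {3, 4, 6}  B4 = {4, 5, 6}
Tree: B1–B2, B2–B3, B3–B4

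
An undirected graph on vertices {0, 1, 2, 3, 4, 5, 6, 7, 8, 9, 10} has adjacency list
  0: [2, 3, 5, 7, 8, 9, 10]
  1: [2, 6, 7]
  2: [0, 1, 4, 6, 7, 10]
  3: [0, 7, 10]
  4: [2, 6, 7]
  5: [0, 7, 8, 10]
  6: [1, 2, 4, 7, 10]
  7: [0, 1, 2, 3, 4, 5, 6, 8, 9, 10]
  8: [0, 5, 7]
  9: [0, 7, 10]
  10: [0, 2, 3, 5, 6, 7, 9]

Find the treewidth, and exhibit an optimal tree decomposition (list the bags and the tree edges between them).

The largest bag has 4 vertices, giving width 3; this decomposition certifies tw(G) ≤ 3. For the lower bound, the 4 vertices {0, 5, 7, 8} are pairwise adjacent, and any tree decomposition puts a clique entirely inside one bag — forcing width ≥ 3. Therefore the treewidth is 3.

Treewidth 3.
One optimal decomposition is:
Bags: B1 = {0, 2, 7, 10}  B2 = {2, 6, 7, 10}  B3 = {2, 4, 6, 7}  B4 = {0, 3, 7, 10}  B5 = {0, 5, 7, 10}  B6 = {0, 7, 9, 10}  B7 = {0, 5, 7, 8}  B8 = {1, 2, 6, 7}
Tree: B1–B2, B2–B3, B1–B4, B4–B5, B5–B6, B5–B7, B2–B8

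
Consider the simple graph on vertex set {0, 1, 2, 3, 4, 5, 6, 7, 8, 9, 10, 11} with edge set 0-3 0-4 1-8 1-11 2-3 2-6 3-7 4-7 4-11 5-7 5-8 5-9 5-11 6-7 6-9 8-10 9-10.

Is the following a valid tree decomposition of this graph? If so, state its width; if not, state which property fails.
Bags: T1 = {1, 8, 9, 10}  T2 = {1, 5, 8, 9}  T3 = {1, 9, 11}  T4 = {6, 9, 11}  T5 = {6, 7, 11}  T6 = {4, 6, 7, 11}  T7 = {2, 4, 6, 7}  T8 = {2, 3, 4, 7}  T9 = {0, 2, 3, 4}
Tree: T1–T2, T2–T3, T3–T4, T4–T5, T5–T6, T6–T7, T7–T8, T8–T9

A tree decomposition must satisfy three properties: every vertex lies in some bag; for every edge, both endpoints lie together in some bag; and for every vertex, the bags containing it form a connected subtree. Here edge (5,11) lies in no bag, so the decomposition is invalid.

No — edge (5,11) lies in no bag.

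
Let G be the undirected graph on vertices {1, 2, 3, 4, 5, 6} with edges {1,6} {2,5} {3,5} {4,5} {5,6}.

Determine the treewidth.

1

A width-1 tree decomposition is:
Bags: B1 = {1, 6}  B2 = {5, 6}  B3 = {3, 5}  B4 = {2, 5}  B5 = {4, 5}
Tree: B1–B2, B2–B3, B2–B4, B3–B5
Every bag has size at most 2, so the width is 2 − 1 = 1 and tw(G) ≤ 1. Since G has at least one edge (e.g. 6–1), it is not an edgeless graph, so tw(G) ≥ 1. Hence tw(G) = 1 exactly.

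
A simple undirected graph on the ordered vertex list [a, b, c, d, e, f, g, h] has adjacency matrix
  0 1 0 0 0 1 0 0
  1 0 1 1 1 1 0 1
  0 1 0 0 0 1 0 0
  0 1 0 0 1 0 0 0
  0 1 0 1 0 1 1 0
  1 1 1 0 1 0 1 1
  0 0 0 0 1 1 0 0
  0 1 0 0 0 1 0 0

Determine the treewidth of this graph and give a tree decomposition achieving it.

Each bag holds 3 vertices, so the decomposition has width 2, which upper-bounds the treewidth. On the other hand G contains the 3-clique {b, d, e}. A clique must lie in a single bag of any decomposition, so no decomposition can have width below 2. Therefore the treewidth is 2.

Treewidth 2.
Bags: B1 = {a, b, f}  B2 = {b, c, f}  B3 = {b, f, h}  B4 = {b, e, f}  B5 = {e, f, g}  B6 = {b, d, e}
Tree: B1–B2, B1–B3, B3–B4, B4–B5, B4–B6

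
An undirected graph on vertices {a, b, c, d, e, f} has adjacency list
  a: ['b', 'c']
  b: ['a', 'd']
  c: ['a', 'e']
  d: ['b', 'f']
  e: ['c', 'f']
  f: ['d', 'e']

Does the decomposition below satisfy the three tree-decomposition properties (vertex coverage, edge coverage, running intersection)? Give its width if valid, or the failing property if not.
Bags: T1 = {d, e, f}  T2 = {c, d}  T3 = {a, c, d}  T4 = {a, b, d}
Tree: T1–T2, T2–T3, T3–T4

A tree decomposition must satisfy three properties: every vertex lies in some bag; for every edge, both endpoints lie together in some bag; and for every vertex, the bags containing it form a connected subtree. Here edge (e,c) lies in no bag, so the decomposition is invalid.

No — edge (e,c) lies in no bag.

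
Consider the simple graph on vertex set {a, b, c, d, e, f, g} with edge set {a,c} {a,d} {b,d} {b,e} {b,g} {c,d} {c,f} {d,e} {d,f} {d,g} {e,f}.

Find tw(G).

A width-2 tree decomposition is:
Bags: B1 = {c, d, f}  B2 = {d, e, f}  B3 = {b, d, e}  B4 = {b, d, g}  B5 = {a, c, d}
Tree: B1–B2, B2–B3, B3–B4, B1–B5
Each bag holds 3 vertices, so the decomposition has width 2, which upper-bounds the treewidth. For the lower bound, the 3 vertices {b, d, g} are pairwise adjacent, and any tree decomposition puts a clique entirely inside one bag — forcing width ≥ 2. Therefore the treewidth is 2.

2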